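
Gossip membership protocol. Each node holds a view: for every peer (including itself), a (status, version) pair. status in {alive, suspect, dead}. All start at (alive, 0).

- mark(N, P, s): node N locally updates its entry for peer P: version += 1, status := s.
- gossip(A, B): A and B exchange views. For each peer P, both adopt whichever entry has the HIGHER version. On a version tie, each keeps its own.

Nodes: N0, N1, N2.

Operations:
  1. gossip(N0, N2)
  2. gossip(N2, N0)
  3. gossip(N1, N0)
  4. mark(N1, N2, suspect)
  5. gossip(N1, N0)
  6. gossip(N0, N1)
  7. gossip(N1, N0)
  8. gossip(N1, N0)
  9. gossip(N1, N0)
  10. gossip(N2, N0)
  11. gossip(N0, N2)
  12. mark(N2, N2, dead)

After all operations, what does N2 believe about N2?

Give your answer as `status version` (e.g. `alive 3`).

Answer: dead 2

Derivation:
Op 1: gossip N0<->N2 -> N0.N0=(alive,v0) N0.N1=(alive,v0) N0.N2=(alive,v0) | N2.N0=(alive,v0) N2.N1=(alive,v0) N2.N2=(alive,v0)
Op 2: gossip N2<->N0 -> N2.N0=(alive,v0) N2.N1=(alive,v0) N2.N2=(alive,v0) | N0.N0=(alive,v0) N0.N1=(alive,v0) N0.N2=(alive,v0)
Op 3: gossip N1<->N0 -> N1.N0=(alive,v0) N1.N1=(alive,v0) N1.N2=(alive,v0) | N0.N0=(alive,v0) N0.N1=(alive,v0) N0.N2=(alive,v0)
Op 4: N1 marks N2=suspect -> (suspect,v1)
Op 5: gossip N1<->N0 -> N1.N0=(alive,v0) N1.N1=(alive,v0) N1.N2=(suspect,v1) | N0.N0=(alive,v0) N0.N1=(alive,v0) N0.N2=(suspect,v1)
Op 6: gossip N0<->N1 -> N0.N0=(alive,v0) N0.N1=(alive,v0) N0.N2=(suspect,v1) | N1.N0=(alive,v0) N1.N1=(alive,v0) N1.N2=(suspect,v1)
Op 7: gossip N1<->N0 -> N1.N0=(alive,v0) N1.N1=(alive,v0) N1.N2=(suspect,v1) | N0.N0=(alive,v0) N0.N1=(alive,v0) N0.N2=(suspect,v1)
Op 8: gossip N1<->N0 -> N1.N0=(alive,v0) N1.N1=(alive,v0) N1.N2=(suspect,v1) | N0.N0=(alive,v0) N0.N1=(alive,v0) N0.N2=(suspect,v1)
Op 9: gossip N1<->N0 -> N1.N0=(alive,v0) N1.N1=(alive,v0) N1.N2=(suspect,v1) | N0.N0=(alive,v0) N0.N1=(alive,v0) N0.N2=(suspect,v1)
Op 10: gossip N2<->N0 -> N2.N0=(alive,v0) N2.N1=(alive,v0) N2.N2=(suspect,v1) | N0.N0=(alive,v0) N0.N1=(alive,v0) N0.N2=(suspect,v1)
Op 11: gossip N0<->N2 -> N0.N0=(alive,v0) N0.N1=(alive,v0) N0.N2=(suspect,v1) | N2.N0=(alive,v0) N2.N1=(alive,v0) N2.N2=(suspect,v1)
Op 12: N2 marks N2=dead -> (dead,v2)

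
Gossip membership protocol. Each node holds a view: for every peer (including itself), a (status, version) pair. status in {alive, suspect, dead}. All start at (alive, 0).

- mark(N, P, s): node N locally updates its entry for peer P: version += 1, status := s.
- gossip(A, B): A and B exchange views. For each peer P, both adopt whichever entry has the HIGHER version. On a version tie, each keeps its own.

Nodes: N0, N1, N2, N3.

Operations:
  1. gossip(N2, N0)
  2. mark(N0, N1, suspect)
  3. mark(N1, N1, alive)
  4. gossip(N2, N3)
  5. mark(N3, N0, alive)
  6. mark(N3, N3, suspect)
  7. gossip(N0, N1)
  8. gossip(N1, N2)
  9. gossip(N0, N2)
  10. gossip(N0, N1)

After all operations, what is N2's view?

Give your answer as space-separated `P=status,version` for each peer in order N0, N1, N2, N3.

Op 1: gossip N2<->N0 -> N2.N0=(alive,v0) N2.N1=(alive,v0) N2.N2=(alive,v0) N2.N3=(alive,v0) | N0.N0=(alive,v0) N0.N1=(alive,v0) N0.N2=(alive,v0) N0.N3=(alive,v0)
Op 2: N0 marks N1=suspect -> (suspect,v1)
Op 3: N1 marks N1=alive -> (alive,v1)
Op 4: gossip N2<->N3 -> N2.N0=(alive,v0) N2.N1=(alive,v0) N2.N2=(alive,v0) N2.N3=(alive,v0) | N3.N0=(alive,v0) N3.N1=(alive,v0) N3.N2=(alive,v0) N3.N3=(alive,v0)
Op 5: N3 marks N0=alive -> (alive,v1)
Op 6: N3 marks N3=suspect -> (suspect,v1)
Op 7: gossip N0<->N1 -> N0.N0=(alive,v0) N0.N1=(suspect,v1) N0.N2=(alive,v0) N0.N3=(alive,v0) | N1.N0=(alive,v0) N1.N1=(alive,v1) N1.N2=(alive,v0) N1.N3=(alive,v0)
Op 8: gossip N1<->N2 -> N1.N0=(alive,v0) N1.N1=(alive,v1) N1.N2=(alive,v0) N1.N3=(alive,v0) | N2.N0=(alive,v0) N2.N1=(alive,v1) N2.N2=(alive,v0) N2.N3=(alive,v0)
Op 9: gossip N0<->N2 -> N0.N0=(alive,v0) N0.N1=(suspect,v1) N0.N2=(alive,v0) N0.N3=(alive,v0) | N2.N0=(alive,v0) N2.N1=(alive,v1) N2.N2=(alive,v0) N2.N3=(alive,v0)
Op 10: gossip N0<->N1 -> N0.N0=(alive,v0) N0.N1=(suspect,v1) N0.N2=(alive,v0) N0.N3=(alive,v0) | N1.N0=(alive,v0) N1.N1=(alive,v1) N1.N2=(alive,v0) N1.N3=(alive,v0)

Answer: N0=alive,0 N1=alive,1 N2=alive,0 N3=alive,0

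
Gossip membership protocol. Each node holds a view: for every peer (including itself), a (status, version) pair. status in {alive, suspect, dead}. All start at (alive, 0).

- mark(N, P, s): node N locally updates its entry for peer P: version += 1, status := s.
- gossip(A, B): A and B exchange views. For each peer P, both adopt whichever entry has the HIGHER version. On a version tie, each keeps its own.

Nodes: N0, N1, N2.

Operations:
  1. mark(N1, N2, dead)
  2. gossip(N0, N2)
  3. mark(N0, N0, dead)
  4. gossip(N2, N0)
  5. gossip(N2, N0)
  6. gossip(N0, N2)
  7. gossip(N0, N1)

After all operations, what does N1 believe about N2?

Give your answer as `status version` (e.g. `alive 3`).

Op 1: N1 marks N2=dead -> (dead,v1)
Op 2: gossip N0<->N2 -> N0.N0=(alive,v0) N0.N1=(alive,v0) N0.N2=(alive,v0) | N2.N0=(alive,v0) N2.N1=(alive,v0) N2.N2=(alive,v0)
Op 3: N0 marks N0=dead -> (dead,v1)
Op 4: gossip N2<->N0 -> N2.N0=(dead,v1) N2.N1=(alive,v0) N2.N2=(alive,v0) | N0.N0=(dead,v1) N0.N1=(alive,v0) N0.N2=(alive,v0)
Op 5: gossip N2<->N0 -> N2.N0=(dead,v1) N2.N1=(alive,v0) N2.N2=(alive,v0) | N0.N0=(dead,v1) N0.N1=(alive,v0) N0.N2=(alive,v0)
Op 6: gossip N0<->N2 -> N0.N0=(dead,v1) N0.N1=(alive,v0) N0.N2=(alive,v0) | N2.N0=(dead,v1) N2.N1=(alive,v0) N2.N2=(alive,v0)
Op 7: gossip N0<->N1 -> N0.N0=(dead,v1) N0.N1=(alive,v0) N0.N2=(dead,v1) | N1.N0=(dead,v1) N1.N1=(alive,v0) N1.N2=(dead,v1)

Answer: dead 1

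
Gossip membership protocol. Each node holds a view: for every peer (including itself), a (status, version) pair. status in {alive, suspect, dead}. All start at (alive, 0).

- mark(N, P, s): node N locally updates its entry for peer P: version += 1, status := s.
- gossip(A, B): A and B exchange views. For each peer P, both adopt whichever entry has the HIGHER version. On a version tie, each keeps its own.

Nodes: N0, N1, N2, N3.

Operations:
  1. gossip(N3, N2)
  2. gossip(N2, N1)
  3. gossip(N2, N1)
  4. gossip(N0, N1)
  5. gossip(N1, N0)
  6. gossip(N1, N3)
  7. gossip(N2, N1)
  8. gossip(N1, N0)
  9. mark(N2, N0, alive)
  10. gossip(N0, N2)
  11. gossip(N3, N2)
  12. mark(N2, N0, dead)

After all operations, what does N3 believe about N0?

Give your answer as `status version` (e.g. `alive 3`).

Op 1: gossip N3<->N2 -> N3.N0=(alive,v0) N3.N1=(alive,v0) N3.N2=(alive,v0) N3.N3=(alive,v0) | N2.N0=(alive,v0) N2.N1=(alive,v0) N2.N2=(alive,v0) N2.N3=(alive,v0)
Op 2: gossip N2<->N1 -> N2.N0=(alive,v0) N2.N1=(alive,v0) N2.N2=(alive,v0) N2.N3=(alive,v0) | N1.N0=(alive,v0) N1.N1=(alive,v0) N1.N2=(alive,v0) N1.N3=(alive,v0)
Op 3: gossip N2<->N1 -> N2.N0=(alive,v0) N2.N1=(alive,v0) N2.N2=(alive,v0) N2.N3=(alive,v0) | N1.N0=(alive,v0) N1.N1=(alive,v0) N1.N2=(alive,v0) N1.N3=(alive,v0)
Op 4: gossip N0<->N1 -> N0.N0=(alive,v0) N0.N1=(alive,v0) N0.N2=(alive,v0) N0.N3=(alive,v0) | N1.N0=(alive,v0) N1.N1=(alive,v0) N1.N2=(alive,v0) N1.N3=(alive,v0)
Op 5: gossip N1<->N0 -> N1.N0=(alive,v0) N1.N1=(alive,v0) N1.N2=(alive,v0) N1.N3=(alive,v0) | N0.N0=(alive,v0) N0.N1=(alive,v0) N0.N2=(alive,v0) N0.N3=(alive,v0)
Op 6: gossip N1<->N3 -> N1.N0=(alive,v0) N1.N1=(alive,v0) N1.N2=(alive,v0) N1.N3=(alive,v0) | N3.N0=(alive,v0) N3.N1=(alive,v0) N3.N2=(alive,v0) N3.N3=(alive,v0)
Op 7: gossip N2<->N1 -> N2.N0=(alive,v0) N2.N1=(alive,v0) N2.N2=(alive,v0) N2.N3=(alive,v0) | N1.N0=(alive,v0) N1.N1=(alive,v0) N1.N2=(alive,v0) N1.N3=(alive,v0)
Op 8: gossip N1<->N0 -> N1.N0=(alive,v0) N1.N1=(alive,v0) N1.N2=(alive,v0) N1.N3=(alive,v0) | N0.N0=(alive,v0) N0.N1=(alive,v0) N0.N2=(alive,v0) N0.N3=(alive,v0)
Op 9: N2 marks N0=alive -> (alive,v1)
Op 10: gossip N0<->N2 -> N0.N0=(alive,v1) N0.N1=(alive,v0) N0.N2=(alive,v0) N0.N3=(alive,v0) | N2.N0=(alive,v1) N2.N1=(alive,v0) N2.N2=(alive,v0) N2.N3=(alive,v0)
Op 11: gossip N3<->N2 -> N3.N0=(alive,v1) N3.N1=(alive,v0) N3.N2=(alive,v0) N3.N3=(alive,v0) | N2.N0=(alive,v1) N2.N1=(alive,v0) N2.N2=(alive,v0) N2.N3=(alive,v0)
Op 12: N2 marks N0=dead -> (dead,v2)

Answer: alive 1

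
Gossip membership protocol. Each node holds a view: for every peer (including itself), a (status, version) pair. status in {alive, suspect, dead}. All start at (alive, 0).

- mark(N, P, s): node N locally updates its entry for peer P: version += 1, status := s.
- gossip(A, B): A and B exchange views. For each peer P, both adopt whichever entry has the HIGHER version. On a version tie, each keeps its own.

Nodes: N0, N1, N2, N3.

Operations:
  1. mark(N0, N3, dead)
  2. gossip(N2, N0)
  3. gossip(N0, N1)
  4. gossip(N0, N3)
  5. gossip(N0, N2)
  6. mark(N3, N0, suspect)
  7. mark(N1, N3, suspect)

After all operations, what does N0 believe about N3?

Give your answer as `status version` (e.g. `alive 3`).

Answer: dead 1

Derivation:
Op 1: N0 marks N3=dead -> (dead,v1)
Op 2: gossip N2<->N0 -> N2.N0=(alive,v0) N2.N1=(alive,v0) N2.N2=(alive,v0) N2.N3=(dead,v1) | N0.N0=(alive,v0) N0.N1=(alive,v0) N0.N2=(alive,v0) N0.N3=(dead,v1)
Op 3: gossip N0<->N1 -> N0.N0=(alive,v0) N0.N1=(alive,v0) N0.N2=(alive,v0) N0.N3=(dead,v1) | N1.N0=(alive,v0) N1.N1=(alive,v0) N1.N2=(alive,v0) N1.N3=(dead,v1)
Op 4: gossip N0<->N3 -> N0.N0=(alive,v0) N0.N1=(alive,v0) N0.N2=(alive,v0) N0.N3=(dead,v1) | N3.N0=(alive,v0) N3.N1=(alive,v0) N3.N2=(alive,v0) N3.N3=(dead,v1)
Op 5: gossip N0<->N2 -> N0.N0=(alive,v0) N0.N1=(alive,v0) N0.N2=(alive,v0) N0.N3=(dead,v1) | N2.N0=(alive,v0) N2.N1=(alive,v0) N2.N2=(alive,v0) N2.N3=(dead,v1)
Op 6: N3 marks N0=suspect -> (suspect,v1)
Op 7: N1 marks N3=suspect -> (suspect,v2)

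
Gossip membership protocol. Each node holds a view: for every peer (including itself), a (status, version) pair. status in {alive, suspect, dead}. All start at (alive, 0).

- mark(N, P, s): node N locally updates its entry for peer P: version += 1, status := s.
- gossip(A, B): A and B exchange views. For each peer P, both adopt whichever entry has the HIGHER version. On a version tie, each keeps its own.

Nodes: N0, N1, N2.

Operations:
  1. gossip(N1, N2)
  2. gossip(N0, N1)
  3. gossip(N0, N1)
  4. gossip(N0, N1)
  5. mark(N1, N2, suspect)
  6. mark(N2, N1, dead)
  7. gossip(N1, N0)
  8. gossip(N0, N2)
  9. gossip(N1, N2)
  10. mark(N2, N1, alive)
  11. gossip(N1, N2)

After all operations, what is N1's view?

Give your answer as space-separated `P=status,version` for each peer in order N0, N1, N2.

Op 1: gossip N1<->N2 -> N1.N0=(alive,v0) N1.N1=(alive,v0) N1.N2=(alive,v0) | N2.N0=(alive,v0) N2.N1=(alive,v0) N2.N2=(alive,v0)
Op 2: gossip N0<->N1 -> N0.N0=(alive,v0) N0.N1=(alive,v0) N0.N2=(alive,v0) | N1.N0=(alive,v0) N1.N1=(alive,v0) N1.N2=(alive,v0)
Op 3: gossip N0<->N1 -> N0.N0=(alive,v0) N0.N1=(alive,v0) N0.N2=(alive,v0) | N1.N0=(alive,v0) N1.N1=(alive,v0) N1.N2=(alive,v0)
Op 4: gossip N0<->N1 -> N0.N0=(alive,v0) N0.N1=(alive,v0) N0.N2=(alive,v0) | N1.N0=(alive,v0) N1.N1=(alive,v0) N1.N2=(alive,v0)
Op 5: N1 marks N2=suspect -> (suspect,v1)
Op 6: N2 marks N1=dead -> (dead,v1)
Op 7: gossip N1<->N0 -> N1.N0=(alive,v0) N1.N1=(alive,v0) N1.N2=(suspect,v1) | N0.N0=(alive,v0) N0.N1=(alive,v0) N0.N2=(suspect,v1)
Op 8: gossip N0<->N2 -> N0.N0=(alive,v0) N0.N1=(dead,v1) N0.N2=(suspect,v1) | N2.N0=(alive,v0) N2.N1=(dead,v1) N2.N2=(suspect,v1)
Op 9: gossip N1<->N2 -> N1.N0=(alive,v0) N1.N1=(dead,v1) N1.N2=(suspect,v1) | N2.N0=(alive,v0) N2.N1=(dead,v1) N2.N2=(suspect,v1)
Op 10: N2 marks N1=alive -> (alive,v2)
Op 11: gossip N1<->N2 -> N1.N0=(alive,v0) N1.N1=(alive,v2) N1.N2=(suspect,v1) | N2.N0=(alive,v0) N2.N1=(alive,v2) N2.N2=(suspect,v1)

Answer: N0=alive,0 N1=alive,2 N2=suspect,1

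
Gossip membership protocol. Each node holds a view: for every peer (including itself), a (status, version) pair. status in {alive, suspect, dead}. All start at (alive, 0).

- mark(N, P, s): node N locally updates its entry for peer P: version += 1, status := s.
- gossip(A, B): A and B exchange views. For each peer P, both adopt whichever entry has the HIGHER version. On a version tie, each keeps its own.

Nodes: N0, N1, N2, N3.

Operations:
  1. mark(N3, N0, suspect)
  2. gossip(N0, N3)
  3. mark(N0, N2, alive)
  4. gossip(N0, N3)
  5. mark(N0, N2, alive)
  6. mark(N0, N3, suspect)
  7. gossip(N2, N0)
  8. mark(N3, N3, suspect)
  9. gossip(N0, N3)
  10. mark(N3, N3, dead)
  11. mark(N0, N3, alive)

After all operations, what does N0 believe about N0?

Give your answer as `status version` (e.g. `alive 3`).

Op 1: N3 marks N0=suspect -> (suspect,v1)
Op 2: gossip N0<->N3 -> N0.N0=(suspect,v1) N0.N1=(alive,v0) N0.N2=(alive,v0) N0.N3=(alive,v0) | N3.N0=(suspect,v1) N3.N1=(alive,v0) N3.N2=(alive,v0) N3.N3=(alive,v0)
Op 3: N0 marks N2=alive -> (alive,v1)
Op 4: gossip N0<->N3 -> N0.N0=(suspect,v1) N0.N1=(alive,v0) N0.N2=(alive,v1) N0.N3=(alive,v0) | N3.N0=(suspect,v1) N3.N1=(alive,v0) N3.N2=(alive,v1) N3.N3=(alive,v0)
Op 5: N0 marks N2=alive -> (alive,v2)
Op 6: N0 marks N3=suspect -> (suspect,v1)
Op 7: gossip N2<->N0 -> N2.N0=(suspect,v1) N2.N1=(alive,v0) N2.N2=(alive,v2) N2.N3=(suspect,v1) | N0.N0=(suspect,v1) N0.N1=(alive,v0) N0.N2=(alive,v2) N0.N3=(suspect,v1)
Op 8: N3 marks N3=suspect -> (suspect,v1)
Op 9: gossip N0<->N3 -> N0.N0=(suspect,v1) N0.N1=(alive,v0) N0.N2=(alive,v2) N0.N3=(suspect,v1) | N3.N0=(suspect,v1) N3.N1=(alive,v0) N3.N2=(alive,v2) N3.N3=(suspect,v1)
Op 10: N3 marks N3=dead -> (dead,v2)
Op 11: N0 marks N3=alive -> (alive,v2)

Answer: suspect 1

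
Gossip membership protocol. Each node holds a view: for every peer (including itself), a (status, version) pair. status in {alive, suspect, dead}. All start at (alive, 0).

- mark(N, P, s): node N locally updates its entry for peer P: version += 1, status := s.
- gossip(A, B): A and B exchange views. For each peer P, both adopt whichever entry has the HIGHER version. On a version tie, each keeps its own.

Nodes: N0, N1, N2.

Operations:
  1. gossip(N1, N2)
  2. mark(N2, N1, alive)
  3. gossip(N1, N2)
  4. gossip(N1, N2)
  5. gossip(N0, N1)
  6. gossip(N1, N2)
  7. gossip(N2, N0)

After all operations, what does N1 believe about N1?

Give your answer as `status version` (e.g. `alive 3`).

Op 1: gossip N1<->N2 -> N1.N0=(alive,v0) N1.N1=(alive,v0) N1.N2=(alive,v0) | N2.N0=(alive,v0) N2.N1=(alive,v0) N2.N2=(alive,v0)
Op 2: N2 marks N1=alive -> (alive,v1)
Op 3: gossip N1<->N2 -> N1.N0=(alive,v0) N1.N1=(alive,v1) N1.N2=(alive,v0) | N2.N0=(alive,v0) N2.N1=(alive,v1) N2.N2=(alive,v0)
Op 4: gossip N1<->N2 -> N1.N0=(alive,v0) N1.N1=(alive,v1) N1.N2=(alive,v0) | N2.N0=(alive,v0) N2.N1=(alive,v1) N2.N2=(alive,v0)
Op 5: gossip N0<->N1 -> N0.N0=(alive,v0) N0.N1=(alive,v1) N0.N2=(alive,v0) | N1.N0=(alive,v0) N1.N1=(alive,v1) N1.N2=(alive,v0)
Op 6: gossip N1<->N2 -> N1.N0=(alive,v0) N1.N1=(alive,v1) N1.N2=(alive,v0) | N2.N0=(alive,v0) N2.N1=(alive,v1) N2.N2=(alive,v0)
Op 7: gossip N2<->N0 -> N2.N0=(alive,v0) N2.N1=(alive,v1) N2.N2=(alive,v0) | N0.N0=(alive,v0) N0.N1=(alive,v1) N0.N2=(alive,v0)

Answer: alive 1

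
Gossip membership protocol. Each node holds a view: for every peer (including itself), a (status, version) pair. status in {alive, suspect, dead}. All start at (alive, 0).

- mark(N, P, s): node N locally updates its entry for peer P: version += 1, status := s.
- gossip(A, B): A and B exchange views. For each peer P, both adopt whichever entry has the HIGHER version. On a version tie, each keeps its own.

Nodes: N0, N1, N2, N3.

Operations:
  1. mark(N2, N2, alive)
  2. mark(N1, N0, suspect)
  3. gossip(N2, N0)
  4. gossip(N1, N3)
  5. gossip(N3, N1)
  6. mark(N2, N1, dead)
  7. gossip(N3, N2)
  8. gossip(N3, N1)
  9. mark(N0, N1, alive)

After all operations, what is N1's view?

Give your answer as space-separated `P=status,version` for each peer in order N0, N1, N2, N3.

Op 1: N2 marks N2=alive -> (alive,v1)
Op 2: N1 marks N0=suspect -> (suspect,v1)
Op 3: gossip N2<->N0 -> N2.N0=(alive,v0) N2.N1=(alive,v0) N2.N2=(alive,v1) N2.N3=(alive,v0) | N0.N0=(alive,v0) N0.N1=(alive,v0) N0.N2=(alive,v1) N0.N3=(alive,v0)
Op 4: gossip N1<->N3 -> N1.N0=(suspect,v1) N1.N1=(alive,v0) N1.N2=(alive,v0) N1.N3=(alive,v0) | N3.N0=(suspect,v1) N3.N1=(alive,v0) N3.N2=(alive,v0) N3.N3=(alive,v0)
Op 5: gossip N3<->N1 -> N3.N0=(suspect,v1) N3.N1=(alive,v0) N3.N2=(alive,v0) N3.N3=(alive,v0) | N1.N0=(suspect,v1) N1.N1=(alive,v0) N1.N2=(alive,v0) N1.N3=(alive,v0)
Op 6: N2 marks N1=dead -> (dead,v1)
Op 7: gossip N3<->N2 -> N3.N0=(suspect,v1) N3.N1=(dead,v1) N3.N2=(alive,v1) N3.N3=(alive,v0) | N2.N0=(suspect,v1) N2.N1=(dead,v1) N2.N2=(alive,v1) N2.N3=(alive,v0)
Op 8: gossip N3<->N1 -> N3.N0=(suspect,v1) N3.N1=(dead,v1) N3.N2=(alive,v1) N3.N3=(alive,v0) | N1.N0=(suspect,v1) N1.N1=(dead,v1) N1.N2=(alive,v1) N1.N3=(alive,v0)
Op 9: N0 marks N1=alive -> (alive,v1)

Answer: N0=suspect,1 N1=dead,1 N2=alive,1 N3=alive,0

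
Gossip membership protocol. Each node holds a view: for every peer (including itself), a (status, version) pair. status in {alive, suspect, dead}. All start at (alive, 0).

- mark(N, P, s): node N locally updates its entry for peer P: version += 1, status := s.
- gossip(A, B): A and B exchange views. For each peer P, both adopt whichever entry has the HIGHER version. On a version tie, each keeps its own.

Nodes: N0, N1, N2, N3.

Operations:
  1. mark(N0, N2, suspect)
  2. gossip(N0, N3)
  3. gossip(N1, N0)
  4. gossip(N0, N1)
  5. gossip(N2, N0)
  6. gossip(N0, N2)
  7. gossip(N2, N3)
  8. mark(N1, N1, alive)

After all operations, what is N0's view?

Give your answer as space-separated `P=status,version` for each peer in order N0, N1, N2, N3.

Answer: N0=alive,0 N1=alive,0 N2=suspect,1 N3=alive,0

Derivation:
Op 1: N0 marks N2=suspect -> (suspect,v1)
Op 2: gossip N0<->N3 -> N0.N0=(alive,v0) N0.N1=(alive,v0) N0.N2=(suspect,v1) N0.N3=(alive,v0) | N3.N0=(alive,v0) N3.N1=(alive,v0) N3.N2=(suspect,v1) N3.N3=(alive,v0)
Op 3: gossip N1<->N0 -> N1.N0=(alive,v0) N1.N1=(alive,v0) N1.N2=(suspect,v1) N1.N3=(alive,v0) | N0.N0=(alive,v0) N0.N1=(alive,v0) N0.N2=(suspect,v1) N0.N3=(alive,v0)
Op 4: gossip N0<->N1 -> N0.N0=(alive,v0) N0.N1=(alive,v0) N0.N2=(suspect,v1) N0.N3=(alive,v0) | N1.N0=(alive,v0) N1.N1=(alive,v0) N1.N2=(suspect,v1) N1.N3=(alive,v0)
Op 5: gossip N2<->N0 -> N2.N0=(alive,v0) N2.N1=(alive,v0) N2.N2=(suspect,v1) N2.N3=(alive,v0) | N0.N0=(alive,v0) N0.N1=(alive,v0) N0.N2=(suspect,v1) N0.N3=(alive,v0)
Op 6: gossip N0<->N2 -> N0.N0=(alive,v0) N0.N1=(alive,v0) N0.N2=(suspect,v1) N0.N3=(alive,v0) | N2.N0=(alive,v0) N2.N1=(alive,v0) N2.N2=(suspect,v1) N2.N3=(alive,v0)
Op 7: gossip N2<->N3 -> N2.N0=(alive,v0) N2.N1=(alive,v0) N2.N2=(suspect,v1) N2.N3=(alive,v0) | N3.N0=(alive,v0) N3.N1=(alive,v0) N3.N2=(suspect,v1) N3.N3=(alive,v0)
Op 8: N1 marks N1=alive -> (alive,v1)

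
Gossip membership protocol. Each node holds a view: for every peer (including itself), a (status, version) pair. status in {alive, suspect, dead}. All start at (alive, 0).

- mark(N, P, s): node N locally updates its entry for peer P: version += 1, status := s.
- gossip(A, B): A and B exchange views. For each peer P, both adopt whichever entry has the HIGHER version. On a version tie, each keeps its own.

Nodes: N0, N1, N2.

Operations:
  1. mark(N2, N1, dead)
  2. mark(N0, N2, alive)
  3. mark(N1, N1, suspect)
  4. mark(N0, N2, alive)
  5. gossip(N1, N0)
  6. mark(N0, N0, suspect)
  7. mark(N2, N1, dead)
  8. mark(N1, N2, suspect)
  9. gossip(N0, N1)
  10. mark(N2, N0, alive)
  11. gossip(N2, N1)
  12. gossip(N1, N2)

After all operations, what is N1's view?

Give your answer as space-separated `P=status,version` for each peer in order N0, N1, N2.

Answer: N0=suspect,1 N1=dead,2 N2=suspect,3

Derivation:
Op 1: N2 marks N1=dead -> (dead,v1)
Op 2: N0 marks N2=alive -> (alive,v1)
Op 3: N1 marks N1=suspect -> (suspect,v1)
Op 4: N0 marks N2=alive -> (alive,v2)
Op 5: gossip N1<->N0 -> N1.N0=(alive,v0) N1.N1=(suspect,v1) N1.N2=(alive,v2) | N0.N0=(alive,v0) N0.N1=(suspect,v1) N0.N2=(alive,v2)
Op 6: N0 marks N0=suspect -> (suspect,v1)
Op 7: N2 marks N1=dead -> (dead,v2)
Op 8: N1 marks N2=suspect -> (suspect,v3)
Op 9: gossip N0<->N1 -> N0.N0=(suspect,v1) N0.N1=(suspect,v1) N0.N2=(suspect,v3) | N1.N0=(suspect,v1) N1.N1=(suspect,v1) N1.N2=(suspect,v3)
Op 10: N2 marks N0=alive -> (alive,v1)
Op 11: gossip N2<->N1 -> N2.N0=(alive,v1) N2.N1=(dead,v2) N2.N2=(suspect,v3) | N1.N0=(suspect,v1) N1.N1=(dead,v2) N1.N2=(suspect,v3)
Op 12: gossip N1<->N2 -> N1.N0=(suspect,v1) N1.N1=(dead,v2) N1.N2=(suspect,v3) | N2.N0=(alive,v1) N2.N1=(dead,v2) N2.N2=(suspect,v3)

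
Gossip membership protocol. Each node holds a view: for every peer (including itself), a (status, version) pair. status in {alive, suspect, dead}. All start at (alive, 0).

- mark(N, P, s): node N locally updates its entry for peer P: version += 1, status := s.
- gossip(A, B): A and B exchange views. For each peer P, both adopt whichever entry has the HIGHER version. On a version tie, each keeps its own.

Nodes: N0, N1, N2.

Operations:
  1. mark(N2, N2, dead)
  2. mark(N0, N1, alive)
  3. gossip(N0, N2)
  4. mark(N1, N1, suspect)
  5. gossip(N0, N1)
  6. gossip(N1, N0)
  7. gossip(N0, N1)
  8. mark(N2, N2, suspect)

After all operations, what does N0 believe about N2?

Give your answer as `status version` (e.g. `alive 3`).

Op 1: N2 marks N2=dead -> (dead,v1)
Op 2: N0 marks N1=alive -> (alive,v1)
Op 3: gossip N0<->N2 -> N0.N0=(alive,v0) N0.N1=(alive,v1) N0.N2=(dead,v1) | N2.N0=(alive,v0) N2.N1=(alive,v1) N2.N2=(dead,v1)
Op 4: N1 marks N1=suspect -> (suspect,v1)
Op 5: gossip N0<->N1 -> N0.N0=(alive,v0) N0.N1=(alive,v1) N0.N2=(dead,v1) | N1.N0=(alive,v0) N1.N1=(suspect,v1) N1.N2=(dead,v1)
Op 6: gossip N1<->N0 -> N1.N0=(alive,v0) N1.N1=(suspect,v1) N1.N2=(dead,v1) | N0.N0=(alive,v0) N0.N1=(alive,v1) N0.N2=(dead,v1)
Op 7: gossip N0<->N1 -> N0.N0=(alive,v0) N0.N1=(alive,v1) N0.N2=(dead,v1) | N1.N0=(alive,v0) N1.N1=(suspect,v1) N1.N2=(dead,v1)
Op 8: N2 marks N2=suspect -> (suspect,v2)

Answer: dead 1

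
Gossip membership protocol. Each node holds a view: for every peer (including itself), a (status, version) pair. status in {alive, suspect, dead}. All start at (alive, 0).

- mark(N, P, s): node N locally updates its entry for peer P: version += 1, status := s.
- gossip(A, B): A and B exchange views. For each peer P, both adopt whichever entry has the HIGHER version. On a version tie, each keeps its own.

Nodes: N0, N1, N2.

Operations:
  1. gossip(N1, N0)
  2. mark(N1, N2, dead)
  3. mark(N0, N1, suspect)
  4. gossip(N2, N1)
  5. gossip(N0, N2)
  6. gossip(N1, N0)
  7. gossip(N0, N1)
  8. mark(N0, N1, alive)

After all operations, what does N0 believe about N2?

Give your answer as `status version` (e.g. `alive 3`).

Answer: dead 1

Derivation:
Op 1: gossip N1<->N0 -> N1.N0=(alive,v0) N1.N1=(alive,v0) N1.N2=(alive,v0) | N0.N0=(alive,v0) N0.N1=(alive,v0) N0.N2=(alive,v0)
Op 2: N1 marks N2=dead -> (dead,v1)
Op 3: N0 marks N1=suspect -> (suspect,v1)
Op 4: gossip N2<->N1 -> N2.N0=(alive,v0) N2.N1=(alive,v0) N2.N2=(dead,v1) | N1.N0=(alive,v0) N1.N1=(alive,v0) N1.N2=(dead,v1)
Op 5: gossip N0<->N2 -> N0.N0=(alive,v0) N0.N1=(suspect,v1) N0.N2=(dead,v1) | N2.N0=(alive,v0) N2.N1=(suspect,v1) N2.N2=(dead,v1)
Op 6: gossip N1<->N0 -> N1.N0=(alive,v0) N1.N1=(suspect,v1) N1.N2=(dead,v1) | N0.N0=(alive,v0) N0.N1=(suspect,v1) N0.N2=(dead,v1)
Op 7: gossip N0<->N1 -> N0.N0=(alive,v0) N0.N1=(suspect,v1) N0.N2=(dead,v1) | N1.N0=(alive,v0) N1.N1=(suspect,v1) N1.N2=(dead,v1)
Op 8: N0 marks N1=alive -> (alive,v2)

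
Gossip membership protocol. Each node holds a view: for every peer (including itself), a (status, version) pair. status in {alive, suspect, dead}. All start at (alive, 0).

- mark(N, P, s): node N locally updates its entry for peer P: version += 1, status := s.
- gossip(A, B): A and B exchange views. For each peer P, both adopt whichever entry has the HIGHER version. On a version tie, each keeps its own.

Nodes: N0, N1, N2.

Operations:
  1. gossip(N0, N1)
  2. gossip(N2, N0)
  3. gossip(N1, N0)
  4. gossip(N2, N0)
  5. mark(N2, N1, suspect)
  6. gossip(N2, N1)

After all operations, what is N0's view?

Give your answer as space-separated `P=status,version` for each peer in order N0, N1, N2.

Op 1: gossip N0<->N1 -> N0.N0=(alive,v0) N0.N1=(alive,v0) N0.N2=(alive,v0) | N1.N0=(alive,v0) N1.N1=(alive,v0) N1.N2=(alive,v0)
Op 2: gossip N2<->N0 -> N2.N0=(alive,v0) N2.N1=(alive,v0) N2.N2=(alive,v0) | N0.N0=(alive,v0) N0.N1=(alive,v0) N0.N2=(alive,v0)
Op 3: gossip N1<->N0 -> N1.N0=(alive,v0) N1.N1=(alive,v0) N1.N2=(alive,v0) | N0.N0=(alive,v0) N0.N1=(alive,v0) N0.N2=(alive,v0)
Op 4: gossip N2<->N0 -> N2.N0=(alive,v0) N2.N1=(alive,v0) N2.N2=(alive,v0) | N0.N0=(alive,v0) N0.N1=(alive,v0) N0.N2=(alive,v0)
Op 5: N2 marks N1=suspect -> (suspect,v1)
Op 6: gossip N2<->N1 -> N2.N0=(alive,v0) N2.N1=(suspect,v1) N2.N2=(alive,v0) | N1.N0=(alive,v0) N1.N1=(suspect,v1) N1.N2=(alive,v0)

Answer: N0=alive,0 N1=alive,0 N2=alive,0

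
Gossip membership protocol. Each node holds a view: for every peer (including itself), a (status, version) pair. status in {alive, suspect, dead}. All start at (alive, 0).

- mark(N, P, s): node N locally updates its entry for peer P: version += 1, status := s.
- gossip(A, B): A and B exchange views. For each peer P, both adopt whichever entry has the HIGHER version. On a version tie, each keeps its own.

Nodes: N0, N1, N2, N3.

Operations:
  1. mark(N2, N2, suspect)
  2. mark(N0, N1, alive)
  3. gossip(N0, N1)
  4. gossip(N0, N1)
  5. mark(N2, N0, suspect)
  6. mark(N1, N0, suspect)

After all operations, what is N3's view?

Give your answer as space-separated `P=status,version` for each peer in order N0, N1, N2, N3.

Op 1: N2 marks N2=suspect -> (suspect,v1)
Op 2: N0 marks N1=alive -> (alive,v1)
Op 3: gossip N0<->N1 -> N0.N0=(alive,v0) N0.N1=(alive,v1) N0.N2=(alive,v0) N0.N3=(alive,v0) | N1.N0=(alive,v0) N1.N1=(alive,v1) N1.N2=(alive,v0) N1.N3=(alive,v0)
Op 4: gossip N0<->N1 -> N0.N0=(alive,v0) N0.N1=(alive,v1) N0.N2=(alive,v0) N0.N3=(alive,v0) | N1.N0=(alive,v0) N1.N1=(alive,v1) N1.N2=(alive,v0) N1.N3=(alive,v0)
Op 5: N2 marks N0=suspect -> (suspect,v1)
Op 6: N1 marks N0=suspect -> (suspect,v1)

Answer: N0=alive,0 N1=alive,0 N2=alive,0 N3=alive,0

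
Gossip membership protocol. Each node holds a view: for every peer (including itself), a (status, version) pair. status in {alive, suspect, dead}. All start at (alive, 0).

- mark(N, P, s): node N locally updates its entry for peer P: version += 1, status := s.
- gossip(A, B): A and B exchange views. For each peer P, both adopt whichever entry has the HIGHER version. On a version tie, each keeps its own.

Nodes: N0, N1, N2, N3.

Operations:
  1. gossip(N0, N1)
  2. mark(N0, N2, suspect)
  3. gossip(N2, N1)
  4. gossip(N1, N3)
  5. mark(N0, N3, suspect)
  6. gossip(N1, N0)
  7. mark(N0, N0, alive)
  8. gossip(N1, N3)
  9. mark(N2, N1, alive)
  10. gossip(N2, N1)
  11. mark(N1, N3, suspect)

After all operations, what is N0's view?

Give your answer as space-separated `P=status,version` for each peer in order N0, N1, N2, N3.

Op 1: gossip N0<->N1 -> N0.N0=(alive,v0) N0.N1=(alive,v0) N0.N2=(alive,v0) N0.N3=(alive,v0) | N1.N0=(alive,v0) N1.N1=(alive,v0) N1.N2=(alive,v0) N1.N3=(alive,v0)
Op 2: N0 marks N2=suspect -> (suspect,v1)
Op 3: gossip N2<->N1 -> N2.N0=(alive,v0) N2.N1=(alive,v0) N2.N2=(alive,v0) N2.N3=(alive,v0) | N1.N0=(alive,v0) N1.N1=(alive,v0) N1.N2=(alive,v0) N1.N3=(alive,v0)
Op 4: gossip N1<->N3 -> N1.N0=(alive,v0) N1.N1=(alive,v0) N1.N2=(alive,v0) N1.N3=(alive,v0) | N3.N0=(alive,v0) N3.N1=(alive,v0) N3.N2=(alive,v0) N3.N3=(alive,v0)
Op 5: N0 marks N3=suspect -> (suspect,v1)
Op 6: gossip N1<->N0 -> N1.N0=(alive,v0) N1.N1=(alive,v0) N1.N2=(suspect,v1) N1.N3=(suspect,v1) | N0.N0=(alive,v0) N0.N1=(alive,v0) N0.N2=(suspect,v1) N0.N3=(suspect,v1)
Op 7: N0 marks N0=alive -> (alive,v1)
Op 8: gossip N1<->N3 -> N1.N0=(alive,v0) N1.N1=(alive,v0) N1.N2=(suspect,v1) N1.N3=(suspect,v1) | N3.N0=(alive,v0) N3.N1=(alive,v0) N3.N2=(suspect,v1) N3.N3=(suspect,v1)
Op 9: N2 marks N1=alive -> (alive,v1)
Op 10: gossip N2<->N1 -> N2.N0=(alive,v0) N2.N1=(alive,v1) N2.N2=(suspect,v1) N2.N3=(suspect,v1) | N1.N0=(alive,v0) N1.N1=(alive,v1) N1.N2=(suspect,v1) N1.N3=(suspect,v1)
Op 11: N1 marks N3=suspect -> (suspect,v2)

Answer: N0=alive,1 N1=alive,0 N2=suspect,1 N3=suspect,1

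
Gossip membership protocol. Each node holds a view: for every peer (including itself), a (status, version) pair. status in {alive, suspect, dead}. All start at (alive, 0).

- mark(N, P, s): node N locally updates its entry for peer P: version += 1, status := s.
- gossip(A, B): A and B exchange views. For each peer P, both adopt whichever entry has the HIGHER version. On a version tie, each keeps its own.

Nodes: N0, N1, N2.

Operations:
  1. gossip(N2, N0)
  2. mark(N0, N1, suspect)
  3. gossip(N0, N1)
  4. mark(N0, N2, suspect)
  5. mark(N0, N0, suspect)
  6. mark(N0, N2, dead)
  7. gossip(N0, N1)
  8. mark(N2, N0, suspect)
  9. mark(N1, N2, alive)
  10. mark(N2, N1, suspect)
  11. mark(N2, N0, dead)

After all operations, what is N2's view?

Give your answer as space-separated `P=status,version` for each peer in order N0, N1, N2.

Op 1: gossip N2<->N0 -> N2.N0=(alive,v0) N2.N1=(alive,v0) N2.N2=(alive,v0) | N0.N0=(alive,v0) N0.N1=(alive,v0) N0.N2=(alive,v0)
Op 2: N0 marks N1=suspect -> (suspect,v1)
Op 3: gossip N0<->N1 -> N0.N0=(alive,v0) N0.N1=(suspect,v1) N0.N2=(alive,v0) | N1.N0=(alive,v0) N1.N1=(suspect,v1) N1.N2=(alive,v0)
Op 4: N0 marks N2=suspect -> (suspect,v1)
Op 5: N0 marks N0=suspect -> (suspect,v1)
Op 6: N0 marks N2=dead -> (dead,v2)
Op 7: gossip N0<->N1 -> N0.N0=(suspect,v1) N0.N1=(suspect,v1) N0.N2=(dead,v2) | N1.N0=(suspect,v1) N1.N1=(suspect,v1) N1.N2=(dead,v2)
Op 8: N2 marks N0=suspect -> (suspect,v1)
Op 9: N1 marks N2=alive -> (alive,v3)
Op 10: N2 marks N1=suspect -> (suspect,v1)
Op 11: N2 marks N0=dead -> (dead,v2)

Answer: N0=dead,2 N1=suspect,1 N2=alive,0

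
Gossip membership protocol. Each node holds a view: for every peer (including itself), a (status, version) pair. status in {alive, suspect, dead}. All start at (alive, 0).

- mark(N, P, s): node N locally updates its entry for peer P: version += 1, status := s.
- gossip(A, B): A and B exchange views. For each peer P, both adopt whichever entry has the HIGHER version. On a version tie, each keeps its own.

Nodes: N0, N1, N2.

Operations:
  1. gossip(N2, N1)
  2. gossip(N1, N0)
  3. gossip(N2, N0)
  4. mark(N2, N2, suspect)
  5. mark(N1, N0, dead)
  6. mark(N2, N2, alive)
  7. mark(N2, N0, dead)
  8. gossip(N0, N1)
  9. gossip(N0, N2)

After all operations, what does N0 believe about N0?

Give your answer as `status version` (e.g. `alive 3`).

Answer: dead 1

Derivation:
Op 1: gossip N2<->N1 -> N2.N0=(alive,v0) N2.N1=(alive,v0) N2.N2=(alive,v0) | N1.N0=(alive,v0) N1.N1=(alive,v0) N1.N2=(alive,v0)
Op 2: gossip N1<->N0 -> N1.N0=(alive,v0) N1.N1=(alive,v0) N1.N2=(alive,v0) | N0.N0=(alive,v0) N0.N1=(alive,v0) N0.N2=(alive,v0)
Op 3: gossip N2<->N0 -> N2.N0=(alive,v0) N2.N1=(alive,v0) N2.N2=(alive,v0) | N0.N0=(alive,v0) N0.N1=(alive,v0) N0.N2=(alive,v0)
Op 4: N2 marks N2=suspect -> (suspect,v1)
Op 5: N1 marks N0=dead -> (dead,v1)
Op 6: N2 marks N2=alive -> (alive,v2)
Op 7: N2 marks N0=dead -> (dead,v1)
Op 8: gossip N0<->N1 -> N0.N0=(dead,v1) N0.N1=(alive,v0) N0.N2=(alive,v0) | N1.N0=(dead,v1) N1.N1=(alive,v0) N1.N2=(alive,v0)
Op 9: gossip N0<->N2 -> N0.N0=(dead,v1) N0.N1=(alive,v0) N0.N2=(alive,v2) | N2.N0=(dead,v1) N2.N1=(alive,v0) N2.N2=(alive,v2)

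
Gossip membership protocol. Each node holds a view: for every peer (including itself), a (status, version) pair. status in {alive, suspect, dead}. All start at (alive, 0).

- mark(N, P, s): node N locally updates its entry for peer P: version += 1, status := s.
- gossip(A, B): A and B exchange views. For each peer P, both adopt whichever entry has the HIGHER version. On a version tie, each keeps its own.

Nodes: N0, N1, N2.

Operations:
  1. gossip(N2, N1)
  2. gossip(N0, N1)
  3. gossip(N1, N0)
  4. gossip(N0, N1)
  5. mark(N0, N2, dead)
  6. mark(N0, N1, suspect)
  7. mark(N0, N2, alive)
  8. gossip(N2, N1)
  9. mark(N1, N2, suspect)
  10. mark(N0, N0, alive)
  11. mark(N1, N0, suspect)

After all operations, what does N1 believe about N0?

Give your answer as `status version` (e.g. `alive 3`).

Op 1: gossip N2<->N1 -> N2.N0=(alive,v0) N2.N1=(alive,v0) N2.N2=(alive,v0) | N1.N0=(alive,v0) N1.N1=(alive,v0) N1.N2=(alive,v0)
Op 2: gossip N0<->N1 -> N0.N0=(alive,v0) N0.N1=(alive,v0) N0.N2=(alive,v0) | N1.N0=(alive,v0) N1.N1=(alive,v0) N1.N2=(alive,v0)
Op 3: gossip N1<->N0 -> N1.N0=(alive,v0) N1.N1=(alive,v0) N1.N2=(alive,v0) | N0.N0=(alive,v0) N0.N1=(alive,v0) N0.N2=(alive,v0)
Op 4: gossip N0<->N1 -> N0.N0=(alive,v0) N0.N1=(alive,v0) N0.N2=(alive,v0) | N1.N0=(alive,v0) N1.N1=(alive,v0) N1.N2=(alive,v0)
Op 5: N0 marks N2=dead -> (dead,v1)
Op 6: N0 marks N1=suspect -> (suspect,v1)
Op 7: N0 marks N2=alive -> (alive,v2)
Op 8: gossip N2<->N1 -> N2.N0=(alive,v0) N2.N1=(alive,v0) N2.N2=(alive,v0) | N1.N0=(alive,v0) N1.N1=(alive,v0) N1.N2=(alive,v0)
Op 9: N1 marks N2=suspect -> (suspect,v1)
Op 10: N0 marks N0=alive -> (alive,v1)
Op 11: N1 marks N0=suspect -> (suspect,v1)

Answer: suspect 1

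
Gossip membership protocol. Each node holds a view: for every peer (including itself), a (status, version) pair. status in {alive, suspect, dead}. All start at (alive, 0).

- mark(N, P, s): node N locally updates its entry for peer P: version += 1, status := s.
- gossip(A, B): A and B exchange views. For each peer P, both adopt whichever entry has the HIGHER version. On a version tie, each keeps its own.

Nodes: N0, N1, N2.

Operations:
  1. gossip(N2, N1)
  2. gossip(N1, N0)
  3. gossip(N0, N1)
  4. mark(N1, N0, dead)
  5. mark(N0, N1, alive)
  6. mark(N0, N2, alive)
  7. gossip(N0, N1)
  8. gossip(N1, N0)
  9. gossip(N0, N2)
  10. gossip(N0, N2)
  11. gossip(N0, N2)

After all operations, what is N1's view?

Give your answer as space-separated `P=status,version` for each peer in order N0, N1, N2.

Answer: N0=dead,1 N1=alive,1 N2=alive,1

Derivation:
Op 1: gossip N2<->N1 -> N2.N0=(alive,v0) N2.N1=(alive,v0) N2.N2=(alive,v0) | N1.N0=(alive,v0) N1.N1=(alive,v0) N1.N2=(alive,v0)
Op 2: gossip N1<->N0 -> N1.N0=(alive,v0) N1.N1=(alive,v0) N1.N2=(alive,v0) | N0.N0=(alive,v0) N0.N1=(alive,v0) N0.N2=(alive,v0)
Op 3: gossip N0<->N1 -> N0.N0=(alive,v0) N0.N1=(alive,v0) N0.N2=(alive,v0) | N1.N0=(alive,v0) N1.N1=(alive,v0) N1.N2=(alive,v0)
Op 4: N1 marks N0=dead -> (dead,v1)
Op 5: N0 marks N1=alive -> (alive,v1)
Op 6: N0 marks N2=alive -> (alive,v1)
Op 7: gossip N0<->N1 -> N0.N0=(dead,v1) N0.N1=(alive,v1) N0.N2=(alive,v1) | N1.N0=(dead,v1) N1.N1=(alive,v1) N1.N2=(alive,v1)
Op 8: gossip N1<->N0 -> N1.N0=(dead,v1) N1.N1=(alive,v1) N1.N2=(alive,v1) | N0.N0=(dead,v1) N0.N1=(alive,v1) N0.N2=(alive,v1)
Op 9: gossip N0<->N2 -> N0.N0=(dead,v1) N0.N1=(alive,v1) N0.N2=(alive,v1) | N2.N0=(dead,v1) N2.N1=(alive,v1) N2.N2=(alive,v1)
Op 10: gossip N0<->N2 -> N0.N0=(dead,v1) N0.N1=(alive,v1) N0.N2=(alive,v1) | N2.N0=(dead,v1) N2.N1=(alive,v1) N2.N2=(alive,v1)
Op 11: gossip N0<->N2 -> N0.N0=(dead,v1) N0.N1=(alive,v1) N0.N2=(alive,v1) | N2.N0=(dead,v1) N2.N1=(alive,v1) N2.N2=(alive,v1)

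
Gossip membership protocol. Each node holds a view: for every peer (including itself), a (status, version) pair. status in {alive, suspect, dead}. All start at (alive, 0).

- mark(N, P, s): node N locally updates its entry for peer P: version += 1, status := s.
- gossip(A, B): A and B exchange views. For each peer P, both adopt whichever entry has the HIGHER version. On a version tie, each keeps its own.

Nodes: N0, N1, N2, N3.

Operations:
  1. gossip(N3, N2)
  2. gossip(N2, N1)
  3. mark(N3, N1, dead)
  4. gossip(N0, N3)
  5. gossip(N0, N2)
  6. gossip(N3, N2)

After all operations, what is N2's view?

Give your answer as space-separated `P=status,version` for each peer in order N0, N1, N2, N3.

Op 1: gossip N3<->N2 -> N3.N0=(alive,v0) N3.N1=(alive,v0) N3.N2=(alive,v0) N3.N3=(alive,v0) | N2.N0=(alive,v0) N2.N1=(alive,v0) N2.N2=(alive,v0) N2.N3=(alive,v0)
Op 2: gossip N2<->N1 -> N2.N0=(alive,v0) N2.N1=(alive,v0) N2.N2=(alive,v0) N2.N3=(alive,v0) | N1.N0=(alive,v0) N1.N1=(alive,v0) N1.N2=(alive,v0) N1.N3=(alive,v0)
Op 3: N3 marks N1=dead -> (dead,v1)
Op 4: gossip N0<->N3 -> N0.N0=(alive,v0) N0.N1=(dead,v1) N0.N2=(alive,v0) N0.N3=(alive,v0) | N3.N0=(alive,v0) N3.N1=(dead,v1) N3.N2=(alive,v0) N3.N3=(alive,v0)
Op 5: gossip N0<->N2 -> N0.N0=(alive,v0) N0.N1=(dead,v1) N0.N2=(alive,v0) N0.N3=(alive,v0) | N2.N0=(alive,v0) N2.N1=(dead,v1) N2.N2=(alive,v0) N2.N3=(alive,v0)
Op 6: gossip N3<->N2 -> N3.N0=(alive,v0) N3.N1=(dead,v1) N3.N2=(alive,v0) N3.N3=(alive,v0) | N2.N0=(alive,v0) N2.N1=(dead,v1) N2.N2=(alive,v0) N2.N3=(alive,v0)

Answer: N0=alive,0 N1=dead,1 N2=alive,0 N3=alive,0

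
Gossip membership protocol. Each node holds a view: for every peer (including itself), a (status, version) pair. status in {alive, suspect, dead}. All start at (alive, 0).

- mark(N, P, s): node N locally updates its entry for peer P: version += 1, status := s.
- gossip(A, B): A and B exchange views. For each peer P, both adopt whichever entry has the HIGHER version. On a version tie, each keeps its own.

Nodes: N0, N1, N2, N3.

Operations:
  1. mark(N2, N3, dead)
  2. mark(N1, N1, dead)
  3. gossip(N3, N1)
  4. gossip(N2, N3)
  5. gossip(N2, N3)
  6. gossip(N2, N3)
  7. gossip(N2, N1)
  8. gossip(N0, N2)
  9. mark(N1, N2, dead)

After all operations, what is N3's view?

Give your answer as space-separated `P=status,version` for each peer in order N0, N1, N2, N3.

Answer: N0=alive,0 N1=dead,1 N2=alive,0 N3=dead,1

Derivation:
Op 1: N2 marks N3=dead -> (dead,v1)
Op 2: N1 marks N1=dead -> (dead,v1)
Op 3: gossip N3<->N1 -> N3.N0=(alive,v0) N3.N1=(dead,v1) N3.N2=(alive,v0) N3.N3=(alive,v0) | N1.N0=(alive,v0) N1.N1=(dead,v1) N1.N2=(alive,v0) N1.N3=(alive,v0)
Op 4: gossip N2<->N3 -> N2.N0=(alive,v0) N2.N1=(dead,v1) N2.N2=(alive,v0) N2.N3=(dead,v1) | N3.N0=(alive,v0) N3.N1=(dead,v1) N3.N2=(alive,v0) N3.N3=(dead,v1)
Op 5: gossip N2<->N3 -> N2.N0=(alive,v0) N2.N1=(dead,v1) N2.N2=(alive,v0) N2.N3=(dead,v1) | N3.N0=(alive,v0) N3.N1=(dead,v1) N3.N2=(alive,v0) N3.N3=(dead,v1)
Op 6: gossip N2<->N3 -> N2.N0=(alive,v0) N2.N1=(dead,v1) N2.N2=(alive,v0) N2.N3=(dead,v1) | N3.N0=(alive,v0) N3.N1=(dead,v1) N3.N2=(alive,v0) N3.N3=(dead,v1)
Op 7: gossip N2<->N1 -> N2.N0=(alive,v0) N2.N1=(dead,v1) N2.N2=(alive,v0) N2.N3=(dead,v1) | N1.N0=(alive,v0) N1.N1=(dead,v1) N1.N2=(alive,v0) N1.N3=(dead,v1)
Op 8: gossip N0<->N2 -> N0.N0=(alive,v0) N0.N1=(dead,v1) N0.N2=(alive,v0) N0.N3=(dead,v1) | N2.N0=(alive,v0) N2.N1=(dead,v1) N2.N2=(alive,v0) N2.N3=(dead,v1)
Op 9: N1 marks N2=dead -> (dead,v1)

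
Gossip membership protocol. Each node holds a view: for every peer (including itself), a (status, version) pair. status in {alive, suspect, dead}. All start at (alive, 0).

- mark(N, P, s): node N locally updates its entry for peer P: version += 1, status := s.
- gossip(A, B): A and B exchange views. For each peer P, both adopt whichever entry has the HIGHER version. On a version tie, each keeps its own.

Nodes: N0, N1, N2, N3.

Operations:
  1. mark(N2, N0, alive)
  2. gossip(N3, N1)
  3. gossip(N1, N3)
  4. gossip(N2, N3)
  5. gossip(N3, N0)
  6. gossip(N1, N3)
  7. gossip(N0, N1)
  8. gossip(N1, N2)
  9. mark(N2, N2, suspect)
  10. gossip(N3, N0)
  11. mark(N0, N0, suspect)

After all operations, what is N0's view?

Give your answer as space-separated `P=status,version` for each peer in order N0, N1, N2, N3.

Op 1: N2 marks N0=alive -> (alive,v1)
Op 2: gossip N3<->N1 -> N3.N0=(alive,v0) N3.N1=(alive,v0) N3.N2=(alive,v0) N3.N3=(alive,v0) | N1.N0=(alive,v0) N1.N1=(alive,v0) N1.N2=(alive,v0) N1.N3=(alive,v0)
Op 3: gossip N1<->N3 -> N1.N0=(alive,v0) N1.N1=(alive,v0) N1.N2=(alive,v0) N1.N3=(alive,v0) | N3.N0=(alive,v0) N3.N1=(alive,v0) N3.N2=(alive,v0) N3.N3=(alive,v0)
Op 4: gossip N2<->N3 -> N2.N0=(alive,v1) N2.N1=(alive,v0) N2.N2=(alive,v0) N2.N3=(alive,v0) | N3.N0=(alive,v1) N3.N1=(alive,v0) N3.N2=(alive,v0) N3.N3=(alive,v0)
Op 5: gossip N3<->N0 -> N3.N0=(alive,v1) N3.N1=(alive,v0) N3.N2=(alive,v0) N3.N3=(alive,v0) | N0.N0=(alive,v1) N0.N1=(alive,v0) N0.N2=(alive,v0) N0.N3=(alive,v0)
Op 6: gossip N1<->N3 -> N1.N0=(alive,v1) N1.N1=(alive,v0) N1.N2=(alive,v0) N1.N3=(alive,v0) | N3.N0=(alive,v1) N3.N1=(alive,v0) N3.N2=(alive,v0) N3.N3=(alive,v0)
Op 7: gossip N0<->N1 -> N0.N0=(alive,v1) N0.N1=(alive,v0) N0.N2=(alive,v0) N0.N3=(alive,v0) | N1.N0=(alive,v1) N1.N1=(alive,v0) N1.N2=(alive,v0) N1.N3=(alive,v0)
Op 8: gossip N1<->N2 -> N1.N0=(alive,v1) N1.N1=(alive,v0) N1.N2=(alive,v0) N1.N3=(alive,v0) | N2.N0=(alive,v1) N2.N1=(alive,v0) N2.N2=(alive,v0) N2.N3=(alive,v0)
Op 9: N2 marks N2=suspect -> (suspect,v1)
Op 10: gossip N3<->N0 -> N3.N0=(alive,v1) N3.N1=(alive,v0) N3.N2=(alive,v0) N3.N3=(alive,v0) | N0.N0=(alive,v1) N0.N1=(alive,v0) N0.N2=(alive,v0) N0.N3=(alive,v0)
Op 11: N0 marks N0=suspect -> (suspect,v2)

Answer: N0=suspect,2 N1=alive,0 N2=alive,0 N3=alive,0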